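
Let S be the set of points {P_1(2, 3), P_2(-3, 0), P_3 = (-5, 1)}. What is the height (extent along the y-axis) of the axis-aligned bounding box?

max y = 3, min y = 0, so height = 3.

3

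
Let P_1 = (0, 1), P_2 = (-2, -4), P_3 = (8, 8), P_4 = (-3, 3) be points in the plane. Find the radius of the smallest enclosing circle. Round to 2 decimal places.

The farthest pair is P_2–P_3 with squared distance 244. The circle on this segment as diameter has centre (3, 2) and r² = 244/4 = 61.
Check P_1: distance² to centre = 10 ≤ 61, so it lies inside.
All remaining points lie in this disk, and no smaller disk contains both endpoints, so this is the minimum enclosing circle.
r = √61 ≈ 7.81.

7.81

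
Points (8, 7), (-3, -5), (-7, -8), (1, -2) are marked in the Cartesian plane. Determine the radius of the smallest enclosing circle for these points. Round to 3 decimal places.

10.607

The minimum enclosing circle of a finite set is fixed by two of the points (as a diameter) or three (as a circumcircle).
The farthest pair is (8, 7)–(-7, -8) with squared distance 450. The circle on this segment as diameter has centre (0.5, -0.5) and r² = 450/4 = 112.5.
Check (-3, -5): distance² to centre = 32.5 ≤ 112.5, so it lies inside.
All remaining points lie in this disk, and no smaller disk contains both endpoints, so this is the minimum enclosing circle.
r = √(112.5) ≈ 10.607.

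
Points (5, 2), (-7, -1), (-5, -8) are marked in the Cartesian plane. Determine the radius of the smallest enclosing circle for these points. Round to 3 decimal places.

7.075

Call the three points A, B, C in the order given.
Side lengths²: AB² = 153, AC² = 200, BC² = 53.
Since AC² = 200 < 153 + 53 = 206, the triangle is acute, so the smallest enclosing circle is the circumcircle.
Circumcentre = (-1/6, -17/6), r² = 901/18.
r = √(901/18) ≈ 7.075.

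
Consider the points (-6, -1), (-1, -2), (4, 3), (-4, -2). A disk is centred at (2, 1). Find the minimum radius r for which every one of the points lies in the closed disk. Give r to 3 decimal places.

8.246

The required radius is the distance from (2, 1) to the farthest point.
Squared distances: 68, 18, 8, 45.
Maximum is 68, attained at (-6, -1).
r = √68 ≈ 8.246.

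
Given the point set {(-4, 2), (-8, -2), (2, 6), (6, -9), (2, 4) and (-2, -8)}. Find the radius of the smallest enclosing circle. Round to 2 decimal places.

8.55

A smallest enclosing disk is always determined by at most three of the input points on its boundary.
The minimum enclosing circle is determined by three boundary points: (-8, -2), (2, 6), (6, -9).
Their circumcentre is (7/13, -63/26) with r² = 49405/676.
The farthest remaining point (2, 4) is at distance² 29333/676 ≤ 49405/676.
r = √(49405/676) ≈ 8.55.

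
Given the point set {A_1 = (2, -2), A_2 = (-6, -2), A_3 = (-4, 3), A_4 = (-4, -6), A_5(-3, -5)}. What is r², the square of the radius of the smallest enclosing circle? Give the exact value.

793/36

By Welzl's lemma the MEC is supported by two points (diametrically opposite) or three points (on a circumcircle).
The minimum enclosing circle is determined by three boundary points: A_1, A_3, A_4.
Their circumcentre is (-8/3, -1.5) with r² = 793/36.
The farthest remaining point A_5 is at distance² 445/36 ≤ 793/36.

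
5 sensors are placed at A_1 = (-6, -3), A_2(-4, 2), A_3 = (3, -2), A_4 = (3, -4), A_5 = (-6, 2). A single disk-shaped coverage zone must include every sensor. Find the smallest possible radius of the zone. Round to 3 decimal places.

5.408

The minimum enclosing circle of a finite set is fixed by two of the points (as a diameter) or three (as a circumcircle).
The farthest pair is A_4–A_5 with squared distance 117. The circle on this segment as diameter has centre (-1.5, -1) and r² = 117/4 = 29.25.
Check A_1: distance² to centre = 24.25 ≤ 29.25, so it lies inside.
All remaining points lie in this disk, and no smaller disk contains both endpoints, so this is the minimum enclosing circle.
r = √(29.25) ≈ 5.408.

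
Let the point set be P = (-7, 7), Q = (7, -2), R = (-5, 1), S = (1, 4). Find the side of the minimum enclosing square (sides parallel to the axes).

14

The bounding box has width 14 and height 9.
An axis-aligned square enclosing the set must have side ≥ max(width, height).
So the minimum side is max(14, 9) = 14.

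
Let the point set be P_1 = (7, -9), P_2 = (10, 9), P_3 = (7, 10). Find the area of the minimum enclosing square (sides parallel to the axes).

361

The bounding box has width 3 and height 19.
An axis-aligned square enclosing the set must have side ≥ max(width, height).
So the minimum side is max(3, 19) = 19.
Area = 19² = 361.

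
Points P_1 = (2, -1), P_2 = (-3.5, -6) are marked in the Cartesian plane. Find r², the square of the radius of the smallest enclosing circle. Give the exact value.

13.8125

The smallest circle enclosing two points has them as diameter endpoints.
Centre = midpoint = (-0.75, -3.5); r² = |P_1P_2|²/4 = 55.25/4 = 13.8125.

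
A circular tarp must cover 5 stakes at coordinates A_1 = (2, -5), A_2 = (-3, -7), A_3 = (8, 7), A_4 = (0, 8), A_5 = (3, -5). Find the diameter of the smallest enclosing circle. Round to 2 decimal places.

The farthest pair is A_2–A_3 with squared distance 317. The circle on this segment as diameter has centre (2.5, 0) and r² = 317/4 = 79.25.
Check A_1: distance² to centre = 25.25 ≤ 79.25, so it lies inside.
All remaining points lie in this disk, and no smaller disk contains both endpoints, so this is the minimum enclosing circle.
Diameter = 2r = 2√(79.25) ≈ 17.80.

17.80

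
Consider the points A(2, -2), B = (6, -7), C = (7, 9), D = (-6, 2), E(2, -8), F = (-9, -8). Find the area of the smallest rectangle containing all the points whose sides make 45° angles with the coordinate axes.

In coordinates u = x + y, v = x − y the rectangle is axis-aligned; the map (x,y)→(u,v) scales areas by 2.
u-values: 0, -1, 16, -4, -6, -17; range = 16 − (-17) = 33.
v-values: 4, 13, -2, -8, 10, -1; range = 13 − (-8) = 21.
Area = (33 × 21) / 2 = 346.5.

346.5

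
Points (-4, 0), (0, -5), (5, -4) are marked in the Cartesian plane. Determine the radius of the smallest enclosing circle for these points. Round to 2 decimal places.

4.92

Call the three points A, B, C in the order given.
Side lengths²: AB² = 41, AC² = 97, BC² = 26.
Since AC² = 97 ≥ 41 + 26 = 67, the angle opposite AC is not acute, so the smallest enclosing circle has AC as diameter.
Centre = midpoint of AC = (0.5, -2), r² = 97/4 = 24.25.
r = √(24.25) ≈ 4.92.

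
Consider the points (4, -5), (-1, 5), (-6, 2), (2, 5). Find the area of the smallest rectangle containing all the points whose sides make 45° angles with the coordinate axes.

In coordinates u = x + y, v = x − y the rectangle is axis-aligned; the map (x,y)→(u,v) scales areas by 2.
u-values: -1, 4, -4, 7; range = 7 − (-4) = 11.
v-values: 9, -6, -8, -3; range = 9 − (-8) = 17.
Area = (11 × 17) / 2 = 93.5.

93.5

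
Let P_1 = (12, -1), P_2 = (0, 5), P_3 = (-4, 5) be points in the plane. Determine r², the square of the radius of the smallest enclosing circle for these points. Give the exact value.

73

Side lengths²: P_1P_2² = 180, P_1P_3² = 292, P_2P_3² = 16.
Since P_1P_3² = 292 ≥ 180 + 16 = 196, the angle opposite P_1P_3 is not acute, so the smallest enclosing circle has P_1P_3 as diameter.
Centre = midpoint of P_1P_3 = (4, 2), r² = 292/4 = 73.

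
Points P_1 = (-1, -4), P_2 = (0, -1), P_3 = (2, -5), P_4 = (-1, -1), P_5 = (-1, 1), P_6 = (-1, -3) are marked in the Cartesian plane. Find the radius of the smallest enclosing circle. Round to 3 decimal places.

3.354

A smallest enclosing disk is always determined by at most three of the input points on its boundary.
The farthest pair is P_3–P_5 with squared distance 45. The circle on this segment as diameter has centre (0.5, -2) and r² = 45/4 = 11.25.
Check P_1: distance² to centre = 6.25 ≤ 11.25, so it lies inside.
All remaining points lie in this disk, and no smaller disk contains both endpoints, so this is the minimum enclosing circle.
r = √(11.25) ≈ 3.354.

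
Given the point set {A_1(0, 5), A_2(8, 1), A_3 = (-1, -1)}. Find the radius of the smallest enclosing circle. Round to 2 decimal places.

Side lengths²: A_1A_2² = 80, A_1A_3² = 37, A_2A_3² = 85.
Since A_2A_3² = 85 < 80 + 37 = 117, the triangle is acute, so the smallest enclosing circle is the circumcircle.
Circumcentre = (83/26, 18/13), r² = 15725/676.
r = √(15725/676) ≈ 4.82.

4.82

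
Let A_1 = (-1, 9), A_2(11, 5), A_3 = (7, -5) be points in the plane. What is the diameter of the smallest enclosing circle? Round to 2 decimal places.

16.15

Side lengths²: A_1A_2² = 160, A_1A_3² = 260, A_2A_3² = 116.
Since A_1A_3² = 260 < 160 + 116 = 276, the triangle is acute, so the smallest enclosing circle is the circumcircle.
Circumcentre = (58/17, 38/17), r² = 18850/289.
Diameter = 2r = 2√(18850/289) ≈ 16.15.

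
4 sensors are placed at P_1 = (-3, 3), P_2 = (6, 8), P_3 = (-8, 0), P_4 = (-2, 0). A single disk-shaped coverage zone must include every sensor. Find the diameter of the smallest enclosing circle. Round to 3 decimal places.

By Welzl's lemma the MEC is supported by two points (diametrically opposite) or three points (on a circumcircle).
The farthest pair is P_2–P_3 with squared distance 260. The circle on this segment as diameter has centre (-1, 4) and r² = 260/4 = 65.
Check P_1: distance² to centre = 5 ≤ 65, so it lies inside.
All remaining points lie in this disk, and no smaller disk contains both endpoints, so this is the minimum enclosing circle.
Diameter = 2r = 2√65 ≈ 16.125.

16.125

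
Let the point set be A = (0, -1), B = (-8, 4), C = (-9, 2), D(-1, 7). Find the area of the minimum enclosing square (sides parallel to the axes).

81

The bounding box has width 9 and height 8.
An axis-aligned square enclosing the set must have side ≥ max(width, height).
So the minimum side is max(9, 8) = 9.
Area = 9² = 81.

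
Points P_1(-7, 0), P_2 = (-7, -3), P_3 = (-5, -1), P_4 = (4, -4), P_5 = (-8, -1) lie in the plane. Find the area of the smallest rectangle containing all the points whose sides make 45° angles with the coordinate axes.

In coordinates u = x + y, v = x − y the rectangle is axis-aligned; the map (x,y)→(u,v) scales areas by 2.
u-values: -7, -10, -6, 0, -9; range = 0 − (-10) = 10.
v-values: -7, -4, -4, 8, -7; range = 8 − (-7) = 15.
Area = (10 × 15) / 2 = 75.

75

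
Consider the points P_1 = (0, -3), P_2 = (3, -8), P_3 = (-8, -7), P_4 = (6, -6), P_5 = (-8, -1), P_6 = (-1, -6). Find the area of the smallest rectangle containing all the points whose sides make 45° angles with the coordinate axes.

In coordinates u = x + y, v = x − y the rectangle is axis-aligned; the map (x,y)→(u,v) scales areas by 2.
u-values: -3, -5, -15, 0, -9, -7; range = 0 − (-15) = 15.
v-values: 3, 11, -1, 12, -7, 5; range = 12 − (-7) = 19.
Area = (15 × 19) / 2 = 142.5.

142.5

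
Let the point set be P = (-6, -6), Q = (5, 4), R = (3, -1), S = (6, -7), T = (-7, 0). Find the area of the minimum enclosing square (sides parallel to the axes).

The bounding box has width 13 and height 11.
An axis-aligned square enclosing the set must have side ≥ max(width, height).
So the minimum side is max(13, 11) = 13.
Area = 13² = 169.

169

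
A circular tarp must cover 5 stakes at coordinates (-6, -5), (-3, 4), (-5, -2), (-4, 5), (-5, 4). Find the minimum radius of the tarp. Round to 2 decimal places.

The minimum enclosing circle of a finite set is fixed by two of the points (as a diameter) or three (as a circumcircle).
The farthest pair is (-6, -5)–(-4, 5) with squared distance 104. The circle on this segment as diameter has centre (-5, 0) and r² = 104/4 = 26.
Check (-3, 4): distance² to centre = 20 ≤ 26, so it lies inside.
All remaining points lie in this disk, and no smaller disk contains both endpoints, so this is the minimum enclosing circle.
r = √26 ≈ 5.10.

5.10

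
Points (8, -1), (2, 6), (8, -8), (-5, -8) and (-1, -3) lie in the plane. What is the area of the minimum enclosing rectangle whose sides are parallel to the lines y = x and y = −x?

210

In coordinates u = x + y, v = x − y the rectangle is axis-aligned; the map (x,y)→(u,v) scales areas by 2.
u-values: 7, 8, 0, -13, -4; range = 8 − (-13) = 21.
v-values: 9, -4, 16, 3, 2; range = 16 − (-4) = 20.
Area = (21 × 20) / 2 = 210.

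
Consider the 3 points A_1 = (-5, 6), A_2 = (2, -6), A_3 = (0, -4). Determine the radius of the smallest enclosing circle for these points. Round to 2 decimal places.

Side lengths²: A_1A_2² = 193, A_1A_3² = 125, A_2A_3² = 8.
Since A_1A_2² = 193 ≥ 125 + 8 = 133, the angle opposite A_1A_2 is not acute, so the smallest enclosing circle has A_1A_2 as diameter.
Centre = midpoint of A_1A_2 = (-1.5, 0), r² = 193/4 = 48.25.
r = √(48.25) ≈ 6.95.

6.95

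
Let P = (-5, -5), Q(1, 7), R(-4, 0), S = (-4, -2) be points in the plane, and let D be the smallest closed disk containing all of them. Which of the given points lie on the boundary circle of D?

P, Q

By Welzl's lemma the MEC is supported by two points (diametrically opposite) or three points (on a circumcircle).
The farthest pair is P–Q with squared distance 180. The circle on this segment as diameter has centre (-2, 1) and r² = 180/4 = 45.
Check R: distance² to centre = 5 ≤ 45, so it lies inside.
All remaining points lie in this disk, and no smaller disk contains both endpoints, so this is the minimum enclosing circle.
The points at distance exactly r from the centre are P, Q — 2 points.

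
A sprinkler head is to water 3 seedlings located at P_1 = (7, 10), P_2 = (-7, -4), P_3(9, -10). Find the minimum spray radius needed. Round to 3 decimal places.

Side lengths²: P_1P_2² = 392, P_1P_3² = 404, P_2P_3² = 292.
Since P_1P_3² = 404 < 392 + 292 = 684, the triangle is acute, so the smallest enclosing circle is the circumcircle.
Circumcentre = (38/11, -5/11), r² = 14746/121.
r = √(14746/121) ≈ 11.039.

11.039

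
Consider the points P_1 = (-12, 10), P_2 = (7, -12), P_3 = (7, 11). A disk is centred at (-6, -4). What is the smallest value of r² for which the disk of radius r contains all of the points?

The required radius is the distance from (-6, -4) to the farthest point.
Squared distances: 232, 233, 394.
Maximum is 394, attained at P_3.

394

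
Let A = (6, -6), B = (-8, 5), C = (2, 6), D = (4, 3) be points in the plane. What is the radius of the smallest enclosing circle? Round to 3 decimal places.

8.902

A smallest enclosing disk is always determined by at most three of the input points on its boundary.
The farthest pair is A–B with squared distance 317. The circle on this segment as diameter has centre (-1, -0.5) and r² = 317/4 = 79.25.
Check C: distance² to centre = 51.25 ≤ 79.25, so it lies inside.
All remaining points lie in this disk, and no smaller disk contains both endpoints, so this is the minimum enclosing circle.
r = √(79.25) ≈ 8.902.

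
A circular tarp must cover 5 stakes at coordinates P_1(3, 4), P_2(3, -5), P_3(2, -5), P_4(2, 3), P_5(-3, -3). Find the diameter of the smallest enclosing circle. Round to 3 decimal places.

9.718

The minimum enclosing circle is determined by three boundary points: P_1, P_2, P_5.
Their circumcentre is (7/6, -0.5) with r² = 425/18.
The farthest remaining point P_3 is at distance² 377/18 ≤ 425/18.
Diameter = 2r = 2√(425/18) ≈ 9.718.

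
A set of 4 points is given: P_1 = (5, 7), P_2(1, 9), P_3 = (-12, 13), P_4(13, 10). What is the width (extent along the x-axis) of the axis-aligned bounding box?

max x = 13, min x = -12, so width = 25.

25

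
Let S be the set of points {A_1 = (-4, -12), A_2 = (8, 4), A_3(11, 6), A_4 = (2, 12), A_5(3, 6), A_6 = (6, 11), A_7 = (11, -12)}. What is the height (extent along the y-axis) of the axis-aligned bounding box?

24

max y = 12, min y = -12, so height = 24.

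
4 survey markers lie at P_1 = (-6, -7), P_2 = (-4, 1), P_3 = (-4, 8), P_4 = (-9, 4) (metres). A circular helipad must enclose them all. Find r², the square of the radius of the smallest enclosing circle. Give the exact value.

The minimum enclosing circle of a finite set is fixed by two of the points (as a diameter) or three (as a circumcircle).
The farthest pair is P_1–P_3 with squared distance 229. The circle on this segment as diameter has centre (-5, 0.5) and r² = 229/4 = 57.25.
Check P_2: distance² to centre = 1.25 ≤ 57.25, so it lies inside.
All remaining points lie in this disk, and no smaller disk contains both endpoints, so this is the minimum enclosing circle.

57.25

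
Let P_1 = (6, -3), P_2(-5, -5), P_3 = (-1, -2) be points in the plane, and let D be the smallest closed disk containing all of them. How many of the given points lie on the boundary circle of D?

Side lengths²: P_1P_2² = 125, P_1P_3² = 50, P_2P_3² = 25.
Since P_1P_2² = 125 ≥ 50 + 25 = 75, the angle opposite P_1P_2 is not acute, so the smallest enclosing circle has P_1P_2 as diameter.
Centre = midpoint of P_1P_2 = (0.5, -4), r² = 125/4 = 31.25.
The points at distance exactly r from the centre are P_1, P_2 — 2 points.

2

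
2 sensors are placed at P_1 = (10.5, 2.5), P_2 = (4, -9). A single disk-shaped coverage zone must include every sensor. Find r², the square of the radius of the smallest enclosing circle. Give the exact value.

The smallest circle enclosing two points has them as diameter endpoints.
Centre = midpoint = (7.25, -3.25); r² = |P_1P_2|²/4 = 174.5/4 = 43.625.

43.625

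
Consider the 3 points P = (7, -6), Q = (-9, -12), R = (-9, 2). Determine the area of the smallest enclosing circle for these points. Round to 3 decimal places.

286.670

Side lengths²: PQ² = 292, PR² = 320, QR² = 196.
Since PR² = 320 < 292 + 196 = 488, the triangle is acute, so the smallest enclosing circle is the circumcircle.
Circumcentre = (-2.5, -5), r² = 91.25.
Area = π·r² = π·91.25 ≈ 286.670.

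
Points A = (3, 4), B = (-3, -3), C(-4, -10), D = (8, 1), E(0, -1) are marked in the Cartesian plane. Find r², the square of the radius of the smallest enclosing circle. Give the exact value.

A smallest enclosing disk is always determined by at most three of the input points on its boundary.
The minimum enclosing circle is determined by three boundary points: A, C, D.
Their circumcentre is (41/26, -105/26) with r² = 22525/338.
The farthest remaining point B is at distance² 7445/338 ≤ 22525/338.

22525/338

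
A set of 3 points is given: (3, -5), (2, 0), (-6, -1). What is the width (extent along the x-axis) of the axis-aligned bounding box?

9

max x = 3, min x = -6, so width = 9.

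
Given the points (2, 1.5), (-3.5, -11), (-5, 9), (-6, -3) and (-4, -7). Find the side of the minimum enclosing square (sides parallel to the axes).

The bounding box has width 8 and height 20.
An axis-aligned square enclosing the set must have side ≥ max(width, height).
So the minimum side is max(8, 20) = 20.

20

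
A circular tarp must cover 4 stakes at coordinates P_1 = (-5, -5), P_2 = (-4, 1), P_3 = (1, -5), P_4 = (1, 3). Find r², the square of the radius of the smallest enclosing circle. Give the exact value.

A smallest enclosing disk is always determined by at most three of the input points on its boundary.
The farthest pair is P_1–P_4 with squared distance 100. The circle on this segment as diameter has centre (-2, -1) and r² = 100/4 = 25.
Check P_2: distance² to centre = 8 ≤ 25, so it lies inside.
All remaining points lie in this disk, and no smaller disk contains both endpoints, so this is the minimum enclosing circle.

25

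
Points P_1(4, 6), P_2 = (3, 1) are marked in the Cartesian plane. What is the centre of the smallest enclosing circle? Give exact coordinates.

The smallest circle enclosing two points has them as diameter endpoints.
Centre = midpoint = (3.5, 3.5); r² = |P_1P_2|²/4 = 26/4 = 6.5.
Centre = (3.5, 3.5).

(3.5, 3.5)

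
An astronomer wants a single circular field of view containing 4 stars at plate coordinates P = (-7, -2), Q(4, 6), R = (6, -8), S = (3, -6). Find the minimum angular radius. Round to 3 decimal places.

The minimum enclosing circle is determined by three boundary points: P, Q, R.
Their circumcentre is (37/34, -53/34) with r² = 37925/578.
The farthest remaining point S is at distance² 13513/578 ≤ 37925/578.
r = √(37925/578) ≈ 8.100.

8.100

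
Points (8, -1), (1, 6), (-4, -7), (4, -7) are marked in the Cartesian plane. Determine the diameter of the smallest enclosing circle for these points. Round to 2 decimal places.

The minimum enclosing circle of a finite set is fixed by two of the points (as a diameter) or three (as a circumcircle).
The minimum enclosing circle is determined by three boundary points: (8, -1), (1, 6), (-4, -7).
Their circumcentre is (2/3, -4/3) with r² = 485/9.
The farthest remaining point (4, -7) is at distance² 389/9 ≤ 485/9.
Diameter = 2r = 2√(485/9) ≈ 14.68.

14.68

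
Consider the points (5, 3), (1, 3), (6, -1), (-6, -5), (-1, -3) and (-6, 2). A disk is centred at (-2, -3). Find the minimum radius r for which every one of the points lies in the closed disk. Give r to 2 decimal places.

The required radius is the distance from (-2, -3) to the farthest point.
Squared distances: 85, 45, 68, 20, 1, 41.
Maximum is 85, attained at (5, 3).
r = √85 ≈ 9.22.

9.22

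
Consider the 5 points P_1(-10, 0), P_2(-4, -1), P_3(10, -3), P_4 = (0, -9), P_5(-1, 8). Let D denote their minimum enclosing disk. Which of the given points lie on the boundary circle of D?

P_1, P_3

A smallest enclosing disk is always determined by at most three of the input points on its boundary.
The farthest pair is P_1–P_3 with squared distance 409. The circle on this segment as diameter has centre (0, -1.5) and r² = 409/4 = 102.25.
Check P_2: distance² to centre = 16.25 ≤ 102.25, so it lies inside.
All remaining points lie in this disk, and no smaller disk contains both endpoints, so this is the minimum enclosing circle.
The points at distance exactly r from the centre are P_1, P_3 — 2 points.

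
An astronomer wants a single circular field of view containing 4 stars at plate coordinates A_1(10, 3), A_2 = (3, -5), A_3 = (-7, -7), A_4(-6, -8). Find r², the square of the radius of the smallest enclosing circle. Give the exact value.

The farthest pair is A_1–A_3 with squared distance 389. The circle on this segment as diameter has centre (1.5, -2) and r² = 389/4 = 97.25.
Check A_2: distance² to centre = 11.25 ≤ 97.25, so it lies inside.
All remaining points lie in this disk, and no smaller disk contains both endpoints, so this is the minimum enclosing circle.

97.25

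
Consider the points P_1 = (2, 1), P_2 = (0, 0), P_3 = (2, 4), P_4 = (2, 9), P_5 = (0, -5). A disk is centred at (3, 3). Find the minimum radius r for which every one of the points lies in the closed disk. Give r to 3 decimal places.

The required radius is the distance from (3, 3) to the farthest point.
Squared distances: 5, 18, 2, 37, 73.
Maximum is 73, attained at P_5.
r = √73 ≈ 8.544.

8.544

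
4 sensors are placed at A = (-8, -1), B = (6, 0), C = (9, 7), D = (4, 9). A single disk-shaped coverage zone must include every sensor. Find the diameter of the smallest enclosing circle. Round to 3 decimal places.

By Welzl's lemma the MEC is supported by two points (diametrically opposite) or three points (on a circumcircle).
The farthest pair is A–C with squared distance 353. The circle on this segment as diameter has centre (0.5, 3) and r² = 353/4 = 88.25.
Check B: distance² to centre = 39.25 ≤ 88.25, so it lies inside.
All remaining points lie in this disk, and no smaller disk contains both endpoints, so this is the minimum enclosing circle.
Diameter = 2r = 2√(88.25) ≈ 18.788.

18.788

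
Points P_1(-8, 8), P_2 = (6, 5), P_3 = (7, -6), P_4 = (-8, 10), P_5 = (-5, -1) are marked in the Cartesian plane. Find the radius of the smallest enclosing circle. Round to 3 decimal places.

10.966

A smallest enclosing disk is always determined by at most three of the input points on its boundary.
The farthest pair is P_3–P_4 with squared distance 481. The circle on this segment as diameter has centre (-0.5, 2) and r² = 481/4 = 120.25.
Check P_1: distance² to centre = 92.25 ≤ 120.25, so it lies inside.
All remaining points lie in this disk, and no smaller disk contains both endpoints, so this is the minimum enclosing circle.
r = √(120.25) ≈ 10.966.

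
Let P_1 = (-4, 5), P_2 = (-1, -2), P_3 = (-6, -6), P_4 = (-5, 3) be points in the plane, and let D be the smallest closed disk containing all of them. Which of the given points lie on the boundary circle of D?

The minimum enclosing circle of a finite set is fixed by two of the points (as a diameter) or three (as a circumcircle).
The farthest pair is P_1–P_3 with squared distance 125. The circle on this segment as diameter has centre (-5, -0.5) and r² = 125/4 = 31.25.
Check P_2: distance² to centre = 18.25 ≤ 31.25, so it lies inside.
All remaining points lie in this disk, and no smaller disk contains both endpoints, so this is the minimum enclosing circle.
The points at distance exactly r from the centre are P_1, P_3 — 2 points.

P_1, P_3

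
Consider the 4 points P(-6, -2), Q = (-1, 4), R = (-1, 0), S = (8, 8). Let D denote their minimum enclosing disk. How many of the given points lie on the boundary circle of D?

The farthest pair is P–S with squared distance 296. The circle on this segment as diameter has centre (1, 3) and r² = 296/4 = 74.
Check Q: distance² to centre = 5 ≤ 74, so it lies inside.
All remaining points lie in this disk, and no smaller disk contains both endpoints, so this is the minimum enclosing circle.
The points at distance exactly r from the centre are P, S — 2 points.

2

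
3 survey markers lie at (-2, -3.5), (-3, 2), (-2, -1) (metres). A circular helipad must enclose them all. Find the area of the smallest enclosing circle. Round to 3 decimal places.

Call the three points A, B, C in the order given.
Side lengths²: AB² = 31.25, AC² = 6.25, BC² = 10.
Since AB² = 31.25 ≥ 10 + 6.25 = 16.25, the angle opposite AB is not acute, so the smallest enclosing circle has AB as diameter.
Centre = midpoint of AB = (-2.5, -0.75), r² = 31.25/4 = 7.8125.
Area = π·r² = π·7.8125 ≈ 24.544.

24.544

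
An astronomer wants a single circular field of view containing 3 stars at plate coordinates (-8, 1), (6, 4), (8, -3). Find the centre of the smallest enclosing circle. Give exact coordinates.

Call the three points A, B, C in the order given.
Side lengths²: AB² = 205, AC² = 272, BC² = 53.
Since AC² = 272 ≥ 205 + 53 = 258, the angle opposite AC is not acute, so the smallest enclosing circle has AC as diameter.
Centre = midpoint of AC = (0, -1), r² = 272/4 = 68.
Centre = (0, -1).

(0, -1)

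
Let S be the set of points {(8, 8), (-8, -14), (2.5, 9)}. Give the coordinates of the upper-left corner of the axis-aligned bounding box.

x-range [-8, 8], y-range [-14, 9].
The upper-left corner is (-8, 9).

(-8, 9)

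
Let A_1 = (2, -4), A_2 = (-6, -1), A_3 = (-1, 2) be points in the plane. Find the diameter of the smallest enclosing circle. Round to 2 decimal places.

Side lengths²: A_1A_2² = 73, A_1A_3² = 45, A_2A_3² = 34.
Since A_1A_2² = 73 < 45 + 34 = 79, the triangle is acute, so the smallest enclosing circle is the circumcircle.
Circumcentre = (-49/26, -57/26), r² = 6205/338.
Diameter = 2r = 2√(6205/338) ≈ 8.57.

8.57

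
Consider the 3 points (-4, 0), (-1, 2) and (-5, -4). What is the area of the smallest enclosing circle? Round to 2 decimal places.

40.84

Call the three points A, B, C in the order given.
Side lengths²: AB² = 13, AC² = 17, BC² = 52.
Since BC² = 52 ≥ 17 + 13 = 30, the angle opposite BC is not acute, so the smallest enclosing circle has BC as diameter.
Centre = midpoint of BC = (-3, -1), r² = 52/4 = 13.
Area = π·r² = π·13 ≈ 40.84.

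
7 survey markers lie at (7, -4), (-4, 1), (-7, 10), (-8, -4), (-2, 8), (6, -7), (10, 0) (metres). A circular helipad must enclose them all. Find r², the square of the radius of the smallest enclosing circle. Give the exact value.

114.5

The farthest pair is (-7, 10)–(6, -7) with squared distance 458. The circle on this segment as diameter has centre (-0.5, 1.5) and r² = 458/4 = 114.5.
Check (7, -4): distance² to centre = 86.5 ≤ 114.5, so it lies inside.
All remaining points lie in this disk, and no smaller disk contains both endpoints, so this is the minimum enclosing circle.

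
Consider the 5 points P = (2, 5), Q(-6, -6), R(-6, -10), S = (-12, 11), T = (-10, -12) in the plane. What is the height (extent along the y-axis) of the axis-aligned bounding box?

max y = 11, min y = -12, so height = 23.

23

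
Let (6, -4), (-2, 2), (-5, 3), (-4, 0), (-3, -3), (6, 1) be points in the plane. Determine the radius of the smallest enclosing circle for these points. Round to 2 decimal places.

6.52

By Welzl's lemma the MEC is supported by two points (diametrically opposite) or three points (on a circumcircle).
The farthest pair is (6, -4)–(-5, 3) with squared distance 170. The circle on this segment as diameter has centre (0.5, -0.5) and r² = 170/4 = 42.5.
Check (-2, 2): distance² to centre = 12.5 ≤ 42.5, so it lies inside.
All remaining points lie in this disk, and no smaller disk contains both endpoints, so this is the minimum enclosing circle.
r = √(42.5) ≈ 6.52.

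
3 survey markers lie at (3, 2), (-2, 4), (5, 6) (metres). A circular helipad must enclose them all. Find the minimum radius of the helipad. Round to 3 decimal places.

3.640

Call the three points A, B, C in the order given.
Side lengths²: AB² = 29, AC² = 20, BC² = 53.
Since BC² = 53 ≥ 29 + 20 = 49, the angle opposite BC is not acute, so the smallest enclosing circle has BC as diameter.
Centre = midpoint of BC = (1.5, 5), r² = 53/4 = 13.25.
r = √(13.25) ≈ 3.640.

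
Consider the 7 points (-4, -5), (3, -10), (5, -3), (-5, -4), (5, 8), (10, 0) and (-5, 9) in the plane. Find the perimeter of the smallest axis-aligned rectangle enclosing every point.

Width = max x − min x = 10 − (-5) = 15.
Height = max y − min y = 9 − (-10) = 19.
Perimeter = 2(15 + 19) = 68.

68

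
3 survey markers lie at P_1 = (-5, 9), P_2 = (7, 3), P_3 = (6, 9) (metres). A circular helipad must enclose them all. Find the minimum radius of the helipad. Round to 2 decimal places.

6.71

Side lengths²: P_1P_2² = 180, P_1P_3² = 121, P_2P_3² = 37.
Since P_1P_2² = 180 ≥ 121 + 37 = 158, the angle opposite P_1P_2 is not acute, so the smallest enclosing circle has P_1P_2 as diameter.
Centre = midpoint of P_1P_2 = (1, 6), r² = 180/4 = 45.
r = √45 ≈ 6.71.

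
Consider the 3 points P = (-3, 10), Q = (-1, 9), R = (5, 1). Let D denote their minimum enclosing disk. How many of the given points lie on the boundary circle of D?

Side lengths²: PQ² = 5, PR² = 145, QR² = 100.
Since PR² = 145 ≥ 100 + 5 = 105, the angle opposite PR is not acute, so the smallest enclosing circle has PR as diameter.
Centre = midpoint of PR = (1, 5.5), r² = 145/4 = 36.25.
The points at distance exactly r from the centre are P, R — 2 points.

2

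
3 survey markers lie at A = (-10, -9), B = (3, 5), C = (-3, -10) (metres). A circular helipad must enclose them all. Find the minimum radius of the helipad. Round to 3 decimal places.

Side lengths²: AB² = 365, AC² = 50, BC² = 261.
Since AB² = 365 ≥ 261 + 50 = 311, the angle opposite AB is not acute, so the smallest enclosing circle has AB as diameter.
Centre = midpoint of AB = (-3.5, -2), r² = 365/4 = 91.25.
r = √(91.25) ≈ 9.552.

9.552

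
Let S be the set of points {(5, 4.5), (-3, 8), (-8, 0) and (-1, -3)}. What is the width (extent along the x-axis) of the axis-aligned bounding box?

13

max x = 5, min x = -8, so width = 13.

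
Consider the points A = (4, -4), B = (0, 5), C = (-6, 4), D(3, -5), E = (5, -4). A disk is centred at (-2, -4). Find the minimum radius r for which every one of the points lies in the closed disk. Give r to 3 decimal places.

The required radius is the distance from (-2, -4) to the farthest point.
Squared distances: 36, 85, 80, 26, 49.
Maximum is 85, attained at B.
r = √85 ≈ 9.220.

9.220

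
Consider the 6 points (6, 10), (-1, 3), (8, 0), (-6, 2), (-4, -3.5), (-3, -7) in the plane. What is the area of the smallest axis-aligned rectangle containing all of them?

x ranges over [-6, 8], width 14.
y ranges over [-7, 10], height 17.
Area = 14 × 17 = 238.

238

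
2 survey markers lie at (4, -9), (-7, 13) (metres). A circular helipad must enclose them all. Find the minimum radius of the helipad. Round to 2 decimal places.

The smallest circle enclosing two points has them as diameter endpoints.
Centre = midpoint = (-1.5, 2); r² = |(4, -9)−(-7, 13)|²/4 = 605/4 = 151.25.
r = √(151.25) ≈ 12.30.

12.30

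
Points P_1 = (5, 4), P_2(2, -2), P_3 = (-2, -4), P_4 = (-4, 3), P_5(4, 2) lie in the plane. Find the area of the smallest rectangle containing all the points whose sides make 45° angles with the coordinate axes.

82.5

In coordinates u = x + y, v = x − y the rectangle is axis-aligned; the map (x,y)→(u,v) scales areas by 2.
u-values: 9, 0, -6, -1, 6; range = 9 − (-6) = 15.
v-values: 1, 4, 2, -7, 2; range = 4 − (-7) = 11.
Area = (15 × 11) / 2 = 82.5.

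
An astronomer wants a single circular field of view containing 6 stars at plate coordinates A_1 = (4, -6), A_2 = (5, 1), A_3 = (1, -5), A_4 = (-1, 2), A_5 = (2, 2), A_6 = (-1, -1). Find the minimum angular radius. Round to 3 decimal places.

4.717

The minimum enclosing circle of a finite set is fixed by two of the points (as a diameter) or three (as a circumcircle).
The farthest pair is A_1–A_4 with squared distance 89. The circle on this segment as diameter has centre (1.5, -2) and r² = 89/4 = 22.25.
Check A_2: distance² to centre = 21.25 ≤ 22.25, so it lies inside.
All remaining points lie in this disk, and no smaller disk contains both endpoints, so this is the minimum enclosing circle.
r = √(22.25) ≈ 4.717.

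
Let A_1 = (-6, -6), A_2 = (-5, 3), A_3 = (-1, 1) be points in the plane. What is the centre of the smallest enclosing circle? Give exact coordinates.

(-91/19, -30/19)

Side lengths²: A_1A_2² = 82, A_1A_3² = 74, A_2A_3² = 20.
Since A_1A_2² = 82 < 74 + 20 = 94, the triangle is acute, so the smallest enclosing circle is the circumcircle.
Circumcentre = (-91/19, -30/19), r² = 7585/361.
Centre = (-91/19, -30/19).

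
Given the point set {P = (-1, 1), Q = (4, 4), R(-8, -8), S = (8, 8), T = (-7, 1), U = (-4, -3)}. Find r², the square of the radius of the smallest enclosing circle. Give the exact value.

128

By Welzl's lemma the MEC is supported by two points (diametrically opposite) or three points (on a circumcircle).
The farthest pair is R–S with squared distance 512. The circle on this segment as diameter has centre (0, 0) and r² = 512/4 = 128.
Check P: distance² to centre = 2 ≤ 128, so it lies inside.
All remaining points lie in this disk, and no smaller disk contains both endpoints, so this is the minimum enclosing circle.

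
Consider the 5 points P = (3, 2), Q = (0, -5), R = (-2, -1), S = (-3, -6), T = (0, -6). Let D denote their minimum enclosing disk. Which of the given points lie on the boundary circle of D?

By Welzl's lemma the MEC is supported by two points (diametrically opposite) or three points (on a circumcircle).
The farthest pair is P–S with squared distance 100. The circle on this segment as diameter has centre (0, -2) and r² = 100/4 = 25.
Check Q: distance² to centre = 9 ≤ 25, so it lies inside.
All remaining points lie in this disk, and no smaller disk contains both endpoints, so this is the minimum enclosing circle.
The points at distance exactly r from the centre are P, S — 2 points.

P, S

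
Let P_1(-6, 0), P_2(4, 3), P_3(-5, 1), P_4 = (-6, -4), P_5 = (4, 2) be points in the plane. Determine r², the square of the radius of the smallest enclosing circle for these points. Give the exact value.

37.25

The farthest pair is P_2–P_4 with squared distance 149. The circle on this segment as diameter has centre (-1, -0.5) and r² = 149/4 = 37.25.
Check P_1: distance² to centre = 25.25 ≤ 37.25, so it lies inside.
All remaining points lie in this disk, and no smaller disk contains both endpoints, so this is the minimum enclosing circle.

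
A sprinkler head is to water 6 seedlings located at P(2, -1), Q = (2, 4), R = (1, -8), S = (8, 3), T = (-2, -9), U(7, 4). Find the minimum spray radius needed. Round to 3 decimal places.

A smallest enclosing disk is always determined by at most three of the input points on its boundary.
The farthest pair is T–U with squared distance 250. The circle on this segment as diameter has centre (2.5, -2.5) and r² = 250/4 = 62.5.
Check P: distance² to centre = 2.5 ≤ 62.5, so it lies inside.
All remaining points lie in this disk, and no smaller disk contains both endpoints, so this is the minimum enclosing circle.
r = √(62.5) ≈ 7.906.

7.906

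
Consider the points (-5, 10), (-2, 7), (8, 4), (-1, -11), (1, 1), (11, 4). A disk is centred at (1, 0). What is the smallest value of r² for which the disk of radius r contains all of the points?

The required radius is the distance from (1, 0) to the farthest point.
Squared distances: 136, 58, 65, 125, 1, 116.
Maximum is 136, attained at (-5, 10).

136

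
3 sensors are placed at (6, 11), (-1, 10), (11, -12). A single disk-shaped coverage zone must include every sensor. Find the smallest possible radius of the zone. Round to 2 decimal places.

12.53

Call the three points A, B, C in the order given.
Side lengths²: AB² = 50, AC² = 554, BC² = 628.
Since BC² = 628 ≥ 554 + 50 = 604, the angle opposite BC is not acute, so the smallest enclosing circle has BC as diameter.
Centre = midpoint of BC = (5, -1), r² = 628/4 = 157.
r = √157 ≈ 12.53.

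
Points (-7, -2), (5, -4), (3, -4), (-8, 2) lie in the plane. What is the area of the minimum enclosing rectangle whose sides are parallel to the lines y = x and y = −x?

In coordinates u = x + y, v = x − y the rectangle is axis-aligned; the map (x,y)→(u,v) scales areas by 2.
u-values: -9, 1, -1, -6; range = 1 − (-9) = 10.
v-values: -5, 9, 7, -10; range = 9 − (-10) = 19.
Area = (10 × 19) / 2 = 95.

95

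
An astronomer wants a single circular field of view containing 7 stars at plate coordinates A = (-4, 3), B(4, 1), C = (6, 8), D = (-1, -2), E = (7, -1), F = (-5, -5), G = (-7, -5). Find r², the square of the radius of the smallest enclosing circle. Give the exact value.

The farthest pair is C–G with squared distance 338. The circle on this segment as diameter has centre (-0.5, 1.5) and r² = 338/4 = 84.5.
Check A: distance² to centre = 14.5 ≤ 84.5, so it lies inside.
All remaining points lie in this disk, and no smaller disk contains both endpoints, so this is the minimum enclosing circle.

84.5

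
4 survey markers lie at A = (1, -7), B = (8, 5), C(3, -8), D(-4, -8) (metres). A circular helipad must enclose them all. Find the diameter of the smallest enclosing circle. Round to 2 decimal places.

17.69

The farthest pair is B–D with squared distance 313. The circle on this segment as diameter has centre (2, -1.5) and r² = 313/4 = 78.25.
Check A: distance² to centre = 31.25 ≤ 78.25, so it lies inside.
All remaining points lie in this disk, and no smaller disk contains both endpoints, so this is the minimum enclosing circle.
Diameter = 2r = 2√(78.25) ≈ 17.69.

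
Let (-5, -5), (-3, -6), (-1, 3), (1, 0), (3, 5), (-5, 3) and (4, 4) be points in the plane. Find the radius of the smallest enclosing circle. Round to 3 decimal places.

6.403

A smallest enclosing disk is always determined by at most three of the input points on its boundary.
The farthest pair is (-5, -5)–(3, 5) with squared distance 164. The circle on this segment as diameter has centre (-1, 0) and r² = 164/4 = 41.
Check (-3, -6): distance² to centre = 40 ≤ 41, so it lies inside.
All remaining points lie in this disk, and no smaller disk contains both endpoints, so this is the minimum enclosing circle.
r = √41 ≈ 6.403.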